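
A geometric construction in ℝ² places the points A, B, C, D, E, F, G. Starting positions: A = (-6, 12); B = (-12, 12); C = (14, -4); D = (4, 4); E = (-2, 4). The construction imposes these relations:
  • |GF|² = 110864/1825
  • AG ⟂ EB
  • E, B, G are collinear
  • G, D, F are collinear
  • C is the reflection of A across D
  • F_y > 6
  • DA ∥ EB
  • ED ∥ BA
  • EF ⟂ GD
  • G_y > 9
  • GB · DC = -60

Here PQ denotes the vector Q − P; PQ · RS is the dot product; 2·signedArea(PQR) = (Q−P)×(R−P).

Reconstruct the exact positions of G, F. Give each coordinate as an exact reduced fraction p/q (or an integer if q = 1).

F = (-84754/74825, 457172/74825)
G = (-342/41, 372/41)

1. G_x = -342/41  [E, B, G are collinear ∩ AG ⟂ EB]
2. G_y = 372/41  [E, B, G are collinear ∩ AG ⟂ EB]
   → G = (-342/41, 372/41)
3. F_x = -84754/74825  [G, D, F are collinear ∩ EF ⟂ GD]
4. F_y = 457172/74825  [G, D, F are collinear ∩ EF ⟂ GD]
   → F = (-84754/74825, 457172/74825)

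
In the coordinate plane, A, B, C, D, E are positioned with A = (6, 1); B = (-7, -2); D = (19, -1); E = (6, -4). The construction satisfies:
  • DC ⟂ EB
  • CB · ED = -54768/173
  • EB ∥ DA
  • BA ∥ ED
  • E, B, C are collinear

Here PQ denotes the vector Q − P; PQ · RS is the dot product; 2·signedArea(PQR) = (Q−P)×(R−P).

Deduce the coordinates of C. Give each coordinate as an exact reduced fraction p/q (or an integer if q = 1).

C = (3157/173, -1018/173)

1. C_x = 3157/173  [E, B, C are collinear ∩ DC ⟂ EB]
2. C_y = -1018/173  [E, B, C are collinear ∩ DC ⟂ EB]
   → C = (3157/173, -1018/173)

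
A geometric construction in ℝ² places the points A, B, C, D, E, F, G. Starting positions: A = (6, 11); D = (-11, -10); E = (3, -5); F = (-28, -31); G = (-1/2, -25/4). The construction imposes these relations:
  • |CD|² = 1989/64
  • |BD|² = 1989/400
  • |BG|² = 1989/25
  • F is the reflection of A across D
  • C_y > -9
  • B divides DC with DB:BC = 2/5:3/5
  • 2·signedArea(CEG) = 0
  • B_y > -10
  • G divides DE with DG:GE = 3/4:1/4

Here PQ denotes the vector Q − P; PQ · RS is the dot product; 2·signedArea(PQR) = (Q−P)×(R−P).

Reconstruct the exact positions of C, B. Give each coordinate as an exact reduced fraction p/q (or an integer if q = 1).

1. C_x = -23/4  [line 5/4·x + -7/2·y + -85/4 = 0 ∩ |CD|² = 1989/64]
2. C_y = -65/8  [line 5/4·x + -7/2·y + -85/4 = 0 ∩ |CD|² = 1989/64]
   → C = (-23/4, -65/8)
3. B_x = -89/10  [B divides DC with DB:BC = 2/5:3/5]
4. B_y = -37/4  [B divides DC with DB:BC = 2/5:3/5]
   → B = (-89/10, -37/4)

B = (-89/10, -37/4)
C = (-23/4, -65/8)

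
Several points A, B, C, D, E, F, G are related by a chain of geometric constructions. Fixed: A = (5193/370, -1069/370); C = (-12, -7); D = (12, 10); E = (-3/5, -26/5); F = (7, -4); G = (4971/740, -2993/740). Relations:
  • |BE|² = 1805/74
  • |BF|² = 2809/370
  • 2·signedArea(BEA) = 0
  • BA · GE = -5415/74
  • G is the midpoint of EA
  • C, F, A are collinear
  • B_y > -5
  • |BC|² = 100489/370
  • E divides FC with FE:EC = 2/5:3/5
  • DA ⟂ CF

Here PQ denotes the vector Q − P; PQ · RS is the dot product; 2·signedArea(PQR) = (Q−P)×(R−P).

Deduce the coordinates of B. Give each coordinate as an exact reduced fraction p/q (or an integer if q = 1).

1. B_x = 1583/370  [2·signedArea(BEA) = 0 ∩ BA · GE = -5415/74]
2. B_y = -1639/370  [2·signedArea(BEA) = 0 ∩ BA · GE = -5415/74]
   → B = (1583/370, -1639/370)

B = (1583/370, -1639/370)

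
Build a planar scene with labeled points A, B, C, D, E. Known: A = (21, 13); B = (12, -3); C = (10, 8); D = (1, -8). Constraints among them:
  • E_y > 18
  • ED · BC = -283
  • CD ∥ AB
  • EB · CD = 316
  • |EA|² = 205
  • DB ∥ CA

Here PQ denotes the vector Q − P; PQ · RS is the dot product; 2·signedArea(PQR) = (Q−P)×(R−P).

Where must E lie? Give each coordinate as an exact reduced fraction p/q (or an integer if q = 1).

E = (8, 19)

1. E_x = 8  [EB · CD = 316 ∩ ED · BC = -283]
2. E_y = 19  [EB · CD = 316 ∩ ED · BC = -283]
   → E = (8, 19)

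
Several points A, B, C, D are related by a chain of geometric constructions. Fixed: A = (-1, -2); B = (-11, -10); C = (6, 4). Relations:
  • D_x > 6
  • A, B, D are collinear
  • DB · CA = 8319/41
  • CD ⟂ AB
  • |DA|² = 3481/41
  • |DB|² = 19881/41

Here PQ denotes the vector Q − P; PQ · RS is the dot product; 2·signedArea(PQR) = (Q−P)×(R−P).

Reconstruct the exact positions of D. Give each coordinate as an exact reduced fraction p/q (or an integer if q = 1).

1. D_x = 254/41  [A, B, D are collinear ∩ CD ⟂ AB]
2. D_y = 154/41  [A, B, D are collinear ∩ CD ⟂ AB]
   → D = (254/41, 154/41)

D = (254/41, 154/41)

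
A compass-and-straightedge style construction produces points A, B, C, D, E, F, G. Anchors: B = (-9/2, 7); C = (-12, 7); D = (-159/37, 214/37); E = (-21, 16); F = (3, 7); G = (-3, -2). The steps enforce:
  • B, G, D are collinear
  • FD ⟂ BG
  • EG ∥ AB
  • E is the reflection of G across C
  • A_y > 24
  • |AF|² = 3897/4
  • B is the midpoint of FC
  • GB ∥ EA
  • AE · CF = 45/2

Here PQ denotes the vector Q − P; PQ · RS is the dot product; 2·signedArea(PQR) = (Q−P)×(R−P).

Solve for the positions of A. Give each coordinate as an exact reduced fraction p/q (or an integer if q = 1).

1. A_x = -45/2  [EG ∥ AB ∩ GB ∥ EA]
2. A_y = 25  [EG ∥ AB ∩ GB ∥ EA]
   → A = (-45/2, 25)

A = (-45/2, 25)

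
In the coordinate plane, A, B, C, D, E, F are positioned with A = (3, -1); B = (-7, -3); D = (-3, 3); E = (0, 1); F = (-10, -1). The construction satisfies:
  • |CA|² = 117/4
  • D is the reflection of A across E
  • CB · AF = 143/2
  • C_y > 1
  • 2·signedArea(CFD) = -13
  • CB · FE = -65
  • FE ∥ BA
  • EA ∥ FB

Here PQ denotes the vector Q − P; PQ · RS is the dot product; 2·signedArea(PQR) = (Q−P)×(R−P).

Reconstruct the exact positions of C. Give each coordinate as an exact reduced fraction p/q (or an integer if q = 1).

1. C_x = -3/2  [2·signedArea(CFD) = -13 ∩ CB · FE = -65]
2. C_y = 2  [2·signedArea(CFD) = -13 ∩ CB · FE = -65]
   → C = (-3/2, 2)

C = (-3/2, 2)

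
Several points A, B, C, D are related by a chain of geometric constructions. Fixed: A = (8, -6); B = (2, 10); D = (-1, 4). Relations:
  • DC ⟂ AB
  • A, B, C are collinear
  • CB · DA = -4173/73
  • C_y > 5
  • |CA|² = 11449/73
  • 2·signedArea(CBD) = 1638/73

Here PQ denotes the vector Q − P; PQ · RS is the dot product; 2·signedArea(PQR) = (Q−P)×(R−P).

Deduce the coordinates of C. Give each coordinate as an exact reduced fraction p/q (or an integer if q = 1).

1. C_x = 263/73  [A, B, C are collinear ∩ DC ⟂ AB]
2. C_y = 418/73  [A, B, C are collinear ∩ DC ⟂ AB]
   → C = (263/73, 418/73)

C = (263/73, 418/73)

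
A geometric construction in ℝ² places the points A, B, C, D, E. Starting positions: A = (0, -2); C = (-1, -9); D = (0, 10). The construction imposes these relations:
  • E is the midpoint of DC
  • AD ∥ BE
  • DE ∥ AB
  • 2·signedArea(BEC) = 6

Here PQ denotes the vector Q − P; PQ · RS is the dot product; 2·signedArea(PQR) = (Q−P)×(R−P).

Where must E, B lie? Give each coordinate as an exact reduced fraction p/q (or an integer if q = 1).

B = (-1/2, -23/2)
E = (-1/2, 1/2)

1. E_x = -1/2  [E is the midpoint of DC]
2. E_y = 1/2  [E is the midpoint of DC]
   → E = (-1/2, 1/2)
3. B_x = -1/2  [AD ∥ BE ∩ DE ∥ AB]
4. B_y = -23/2  [AD ∥ BE ∩ DE ∥ AB]
   → B = (-1/2, -23/2)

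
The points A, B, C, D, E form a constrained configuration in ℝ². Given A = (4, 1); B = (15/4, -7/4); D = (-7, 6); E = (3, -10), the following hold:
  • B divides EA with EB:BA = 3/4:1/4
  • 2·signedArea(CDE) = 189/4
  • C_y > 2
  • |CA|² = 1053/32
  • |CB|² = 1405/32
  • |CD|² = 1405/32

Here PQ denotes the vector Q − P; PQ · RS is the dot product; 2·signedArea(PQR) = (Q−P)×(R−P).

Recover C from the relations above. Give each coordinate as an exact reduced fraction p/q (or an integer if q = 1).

C = (-13/8, 17/8)

1. C_x = -13/8  [line 16·x + 10·y + 19/4 = 0 ∩ |CA|² = 1053/32]
2. C_y = 17/8  [line 16·x + 10·y + 19/4 = 0 ∩ |CA|² = 1053/32]
   → C = (-13/8, 17/8)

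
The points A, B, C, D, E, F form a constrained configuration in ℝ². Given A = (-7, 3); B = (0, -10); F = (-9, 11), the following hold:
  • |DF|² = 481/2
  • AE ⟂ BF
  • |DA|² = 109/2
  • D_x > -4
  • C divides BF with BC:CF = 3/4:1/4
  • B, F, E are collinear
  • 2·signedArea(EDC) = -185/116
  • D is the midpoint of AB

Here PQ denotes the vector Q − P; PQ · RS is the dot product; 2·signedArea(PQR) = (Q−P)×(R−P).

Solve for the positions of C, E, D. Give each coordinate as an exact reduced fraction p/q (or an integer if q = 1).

1. C_x = -27/4  [C divides BF with BC:CF = 3/4:1/4]
2. C_y = 23/4  [C divides BF with BC:CF = 3/4:1/4]
   → C = (-27/4, 23/4)
3. E_x = -168/29  [B, F, E are collinear ∩ AE ⟂ BF]
4. E_y = 102/29  [B, F, E are collinear ∩ AE ⟂ BF]
   → E = (-168/29, 102/29)
5. D_x = -7/2  [D is the midpoint of AB]
6. D_y = -7/2  [D is the midpoint of AB]
   → D = (-7/2, -7/2)

C = (-27/4, 23/4)
D = (-7/2, -7/2)
E = (-168/29, 102/29)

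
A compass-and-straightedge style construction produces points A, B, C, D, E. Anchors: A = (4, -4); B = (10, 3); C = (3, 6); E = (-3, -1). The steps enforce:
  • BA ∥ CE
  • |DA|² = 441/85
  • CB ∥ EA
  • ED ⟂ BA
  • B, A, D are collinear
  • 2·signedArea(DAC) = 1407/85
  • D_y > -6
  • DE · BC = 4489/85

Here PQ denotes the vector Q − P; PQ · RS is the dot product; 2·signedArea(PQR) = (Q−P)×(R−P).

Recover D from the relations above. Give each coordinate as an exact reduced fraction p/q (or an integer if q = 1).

D = (214/85, -487/85)

1. D_x = 214/85  [B, A, D are collinear ∩ ED ⟂ BA]
2. D_y = -487/85  [B, A, D are collinear ∩ ED ⟂ BA]
   → D = (214/85, -487/85)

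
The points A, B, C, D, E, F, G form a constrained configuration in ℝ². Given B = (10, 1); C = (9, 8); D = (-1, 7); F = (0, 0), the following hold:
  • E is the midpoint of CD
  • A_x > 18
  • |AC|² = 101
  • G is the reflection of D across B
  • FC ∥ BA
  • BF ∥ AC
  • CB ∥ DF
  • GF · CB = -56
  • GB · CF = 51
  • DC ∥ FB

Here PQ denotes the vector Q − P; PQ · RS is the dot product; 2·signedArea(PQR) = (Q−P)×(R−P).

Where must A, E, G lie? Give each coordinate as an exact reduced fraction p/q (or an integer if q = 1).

A = (19, 9)
E = (4, 15/2)
G = (21, -5)

1. A_x = 19  [BF ∥ AC ∩ FC ∥ BA]
2. A_y = 9  [BF ∥ AC ∩ FC ∥ BA]
   → A = (19, 9)
3. E_x = 4  [E is the midpoint of CD]
4. E_y = 15/2  [E is the midpoint of CD]
   → E = (4, 15/2)
5. G_x = 21  [G is the reflection of D across B]
6. G_y = -5  [G is the reflection of D across B]
   → G = (21, -5)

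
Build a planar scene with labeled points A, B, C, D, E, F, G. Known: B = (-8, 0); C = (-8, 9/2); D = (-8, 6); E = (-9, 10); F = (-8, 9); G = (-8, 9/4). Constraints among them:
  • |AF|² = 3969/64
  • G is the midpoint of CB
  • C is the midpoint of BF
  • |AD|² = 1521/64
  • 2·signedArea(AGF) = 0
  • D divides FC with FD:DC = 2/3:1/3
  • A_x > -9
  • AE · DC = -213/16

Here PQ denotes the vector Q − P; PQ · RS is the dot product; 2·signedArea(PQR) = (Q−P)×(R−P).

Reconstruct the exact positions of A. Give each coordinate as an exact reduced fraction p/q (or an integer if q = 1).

A = (-8, 9/8)

1. A_x = -8  [2·signedArea(AGF) = 0 ∩ AE · DC = -213/16]
2. A_y = 9/8  [2·signedArea(AGF) = 0 ∩ AE · DC = -213/16]
   → A = (-8, 9/8)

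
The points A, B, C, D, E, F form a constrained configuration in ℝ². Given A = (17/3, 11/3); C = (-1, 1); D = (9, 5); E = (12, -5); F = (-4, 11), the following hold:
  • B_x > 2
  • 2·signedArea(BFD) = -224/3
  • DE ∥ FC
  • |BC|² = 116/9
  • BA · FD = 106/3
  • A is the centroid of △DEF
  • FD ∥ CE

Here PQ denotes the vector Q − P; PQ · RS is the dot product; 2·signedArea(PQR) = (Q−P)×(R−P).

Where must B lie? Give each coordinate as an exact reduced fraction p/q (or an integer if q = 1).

B = (7/3, 7/3)

1. B_x = 7/3  [2·signedArea(BFD) = -224/3 ∩ BA · FD = 106/3]
2. B_y = 7/3  [2·signedArea(BFD) = -224/3 ∩ BA · FD = 106/3]
   → B = (7/3, 7/3)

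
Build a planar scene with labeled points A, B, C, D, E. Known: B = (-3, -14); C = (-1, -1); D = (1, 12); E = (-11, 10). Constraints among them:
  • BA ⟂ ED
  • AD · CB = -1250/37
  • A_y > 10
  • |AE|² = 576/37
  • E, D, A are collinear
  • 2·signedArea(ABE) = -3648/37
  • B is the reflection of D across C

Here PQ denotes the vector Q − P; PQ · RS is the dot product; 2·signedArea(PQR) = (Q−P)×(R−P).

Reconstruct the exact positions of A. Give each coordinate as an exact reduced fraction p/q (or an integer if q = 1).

1. A_x = -263/37  [E, D, A are collinear ∩ BA ⟂ ED]
2. A_y = 394/37  [E, D, A are collinear ∩ BA ⟂ ED]
   → A = (-263/37, 394/37)

A = (-263/37, 394/37)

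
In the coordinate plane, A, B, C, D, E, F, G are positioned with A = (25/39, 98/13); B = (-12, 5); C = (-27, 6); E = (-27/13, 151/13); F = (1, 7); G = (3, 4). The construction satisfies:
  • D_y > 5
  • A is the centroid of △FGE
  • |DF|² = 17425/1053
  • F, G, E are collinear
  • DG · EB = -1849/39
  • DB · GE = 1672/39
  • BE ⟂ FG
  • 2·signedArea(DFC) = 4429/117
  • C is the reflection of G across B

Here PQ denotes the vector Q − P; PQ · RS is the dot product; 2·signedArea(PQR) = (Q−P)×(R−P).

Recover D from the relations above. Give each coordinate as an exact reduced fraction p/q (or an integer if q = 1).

1. D_x = -326/117  [DG · EB = -1849/39 ∩ DB · GE = 1672/39]
2. D_y = 215/39  [DG · EB = -1849/39 ∩ DB · GE = 1672/39]
   → D = (-326/117, 215/39)

D = (-326/117, 215/39)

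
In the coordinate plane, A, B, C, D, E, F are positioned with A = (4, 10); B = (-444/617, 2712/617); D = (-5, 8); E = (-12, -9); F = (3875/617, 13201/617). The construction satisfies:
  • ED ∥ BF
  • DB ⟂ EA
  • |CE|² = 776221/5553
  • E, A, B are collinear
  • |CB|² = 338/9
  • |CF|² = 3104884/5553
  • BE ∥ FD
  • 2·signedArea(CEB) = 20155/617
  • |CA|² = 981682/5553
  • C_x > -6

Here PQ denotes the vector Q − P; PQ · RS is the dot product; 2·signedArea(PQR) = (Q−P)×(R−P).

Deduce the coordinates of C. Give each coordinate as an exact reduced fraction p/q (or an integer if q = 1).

C = (-10933/1851, 2095/1851)

1. C_x = -10933/1851  [line -8265/617·x + 6960/617·y + -56695/617 = 0 ∩ |CE|² = 776221/5553]
2. C_y = 2095/1851  [line -8265/617·x + 6960/617·y + -56695/617 = 0 ∩ |CE|² = 776221/5553]
   → C = (-10933/1851, 2095/1851)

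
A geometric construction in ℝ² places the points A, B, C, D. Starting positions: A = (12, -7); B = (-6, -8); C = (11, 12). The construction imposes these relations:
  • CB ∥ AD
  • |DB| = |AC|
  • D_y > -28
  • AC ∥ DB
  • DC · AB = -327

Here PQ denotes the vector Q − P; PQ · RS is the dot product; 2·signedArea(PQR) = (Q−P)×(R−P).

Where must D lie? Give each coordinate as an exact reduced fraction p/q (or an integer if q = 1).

1. D_x = -5  [AC ∥ DB ∩ CB ∥ AD]
2. D_y = -27  [AC ∥ DB ∩ CB ∥ AD]
   → D = (-5, -27)

D = (-5, -27)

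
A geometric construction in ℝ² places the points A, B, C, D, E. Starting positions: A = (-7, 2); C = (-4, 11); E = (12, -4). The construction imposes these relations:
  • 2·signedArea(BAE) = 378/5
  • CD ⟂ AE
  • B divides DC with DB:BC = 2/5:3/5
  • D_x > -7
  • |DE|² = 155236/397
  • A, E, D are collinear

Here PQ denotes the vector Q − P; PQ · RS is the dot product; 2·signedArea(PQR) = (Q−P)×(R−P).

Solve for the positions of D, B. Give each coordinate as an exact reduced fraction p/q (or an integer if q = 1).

B = (-11342/1985, 11062/1985)
D = (-2722/397, 776/397)

1. D_x = -2722/397  [A, E, D are collinear ∩ CD ⟂ AE]
2. D_y = 776/397  [A, E, D are collinear ∩ CD ⟂ AE]
   → D = (-2722/397, 776/397)
3. B_x = -11342/1985  [B divides DC with DB:BC = 2/5:3/5]
4. B_y = 11062/1985  [B divides DC with DB:BC = 2/5:3/5]
   → B = (-11342/1985, 11062/1985)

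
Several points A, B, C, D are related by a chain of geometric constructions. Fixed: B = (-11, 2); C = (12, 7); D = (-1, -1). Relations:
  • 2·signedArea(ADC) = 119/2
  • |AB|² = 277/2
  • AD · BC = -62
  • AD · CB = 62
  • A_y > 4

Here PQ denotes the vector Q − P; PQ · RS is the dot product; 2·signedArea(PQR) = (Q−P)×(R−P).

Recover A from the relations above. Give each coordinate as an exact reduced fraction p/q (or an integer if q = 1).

1. A_x = 1/2  [2·signedArea(ADC) = 119/2 ∩ AD · CB = 62]
2. A_y = 9/2  [2·signedArea(ADC) = 119/2 ∩ AD · CB = 62]
   → A = (1/2, 9/2)

A = (1/2, 9/2)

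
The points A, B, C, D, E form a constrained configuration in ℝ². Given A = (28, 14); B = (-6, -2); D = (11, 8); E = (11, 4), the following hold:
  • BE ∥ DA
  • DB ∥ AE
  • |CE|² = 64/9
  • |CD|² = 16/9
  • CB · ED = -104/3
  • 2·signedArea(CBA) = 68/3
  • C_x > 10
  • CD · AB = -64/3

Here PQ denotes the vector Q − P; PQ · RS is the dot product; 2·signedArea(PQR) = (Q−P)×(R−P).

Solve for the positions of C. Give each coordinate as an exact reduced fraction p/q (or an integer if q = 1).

1. C_x = 11  [CD · AB = -64/3 ∩ 2·signedArea(CBA) = 68/3]
2. C_y = 20/3  [CD · AB = -64/3 ∩ 2·signedArea(CBA) = 68/3]
   → C = (11, 20/3)

C = (11, 20/3)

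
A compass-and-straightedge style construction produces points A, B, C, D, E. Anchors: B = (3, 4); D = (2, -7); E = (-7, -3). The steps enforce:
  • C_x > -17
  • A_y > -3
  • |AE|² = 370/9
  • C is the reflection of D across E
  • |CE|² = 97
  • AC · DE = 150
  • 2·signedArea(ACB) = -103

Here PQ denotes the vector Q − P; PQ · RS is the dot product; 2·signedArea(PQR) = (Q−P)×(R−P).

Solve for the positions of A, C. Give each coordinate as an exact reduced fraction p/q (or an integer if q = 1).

A = (-2/3, -2)
C = (-16, 1)

1. C_x = -16  [C is the reflection of D across E]
2. C_y = 1  [C is the reflection of D across E]
   → C = (-16, 1)
3. A_x = -2/3  [2·signedArea(ACB) = -103 ∩ AC · DE = 150]
4. A_y = -2  [2·signedArea(ACB) = -103 ∩ AC · DE = 150]
   → A = (-2/3, -2)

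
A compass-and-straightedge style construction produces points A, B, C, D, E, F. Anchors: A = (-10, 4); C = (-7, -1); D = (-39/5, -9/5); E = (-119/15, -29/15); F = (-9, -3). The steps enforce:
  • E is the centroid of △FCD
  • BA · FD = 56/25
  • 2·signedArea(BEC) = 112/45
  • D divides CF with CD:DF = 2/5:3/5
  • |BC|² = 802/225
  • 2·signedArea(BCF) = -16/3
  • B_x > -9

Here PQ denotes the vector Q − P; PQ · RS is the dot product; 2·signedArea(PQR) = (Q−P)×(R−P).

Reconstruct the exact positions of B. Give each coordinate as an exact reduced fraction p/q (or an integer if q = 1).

B = (-124/15, 2/5)

1. B_x = -124/15  [2·signedArea(BCF) = -16/3 ∩ BA · FD = 56/25]
2. B_y = 2/5  [2·signedArea(BCF) = -16/3 ∩ BA · FD = 56/25]
   → B = (-124/15, 2/5)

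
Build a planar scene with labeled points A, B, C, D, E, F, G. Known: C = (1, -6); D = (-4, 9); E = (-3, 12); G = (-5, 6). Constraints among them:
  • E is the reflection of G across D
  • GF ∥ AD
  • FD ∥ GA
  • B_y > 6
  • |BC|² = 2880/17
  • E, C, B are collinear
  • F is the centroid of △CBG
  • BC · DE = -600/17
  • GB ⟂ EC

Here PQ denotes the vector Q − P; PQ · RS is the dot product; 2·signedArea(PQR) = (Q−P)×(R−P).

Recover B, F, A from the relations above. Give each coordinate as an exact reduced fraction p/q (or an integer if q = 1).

1. B_x = -31/17  [E, C, B are collinear ∩ GB ⟂ EC]
2. B_y = 114/17  [E, C, B are collinear ∩ GB ⟂ EC]
   → B = (-31/17, 114/17)
3. F_x = -33/17  [F is the centroid of △CBG]
4. F_y = 38/17  [F is the centroid of △CBG]
   → F = (-33/17, 38/17)
5. A_x = -120/17  [GF ∥ AD ∩ FD ∥ GA]
6. A_y = 217/17  [GF ∥ AD ∩ FD ∥ GA]
   → A = (-120/17, 217/17)

A = (-120/17, 217/17)
B = (-31/17, 114/17)
F = (-33/17, 38/17)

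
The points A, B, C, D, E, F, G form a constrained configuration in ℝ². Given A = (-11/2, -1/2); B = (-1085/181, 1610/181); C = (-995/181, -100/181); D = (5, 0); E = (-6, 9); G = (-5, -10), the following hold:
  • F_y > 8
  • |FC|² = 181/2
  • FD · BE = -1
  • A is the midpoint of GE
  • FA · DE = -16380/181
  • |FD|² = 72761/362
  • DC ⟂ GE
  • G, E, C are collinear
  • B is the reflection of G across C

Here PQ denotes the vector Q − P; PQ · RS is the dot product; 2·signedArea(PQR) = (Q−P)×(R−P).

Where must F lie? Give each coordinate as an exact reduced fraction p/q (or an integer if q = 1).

1. F_x = -2171/362  [FA · DE = -16380/181 ∩ FD · BE = -1]
2. F_y = 3239/362  [FA · DE = -16380/181 ∩ FD · BE = -1]
   → F = (-2171/362, 3239/362)

F = (-2171/362, 3239/362)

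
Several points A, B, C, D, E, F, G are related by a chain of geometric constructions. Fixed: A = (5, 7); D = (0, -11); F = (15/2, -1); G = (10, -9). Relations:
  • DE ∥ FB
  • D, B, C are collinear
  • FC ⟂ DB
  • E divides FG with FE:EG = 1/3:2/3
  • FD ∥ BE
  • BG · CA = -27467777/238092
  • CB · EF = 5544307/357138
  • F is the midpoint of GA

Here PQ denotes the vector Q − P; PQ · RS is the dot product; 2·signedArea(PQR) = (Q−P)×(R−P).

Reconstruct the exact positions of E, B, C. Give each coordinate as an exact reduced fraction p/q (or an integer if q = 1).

1. E_x = 25/3  [E divides FG with FE:EG = 1/3:2/3]
2. E_y = -11/3  [E divides FG with FE:EG = 1/3:2/3]
   → E = (25/3, -11/3)
3. B_x = 95/6  [FD ∥ BE ∩ DE ∥ FB]
4. B_y = 19/3  [FD ∥ BE ∩ DE ∥ FB]
   → B = (95/6, 19/3)
5. C_x = 332975/39682  [D, B, C are collinear ∩ FC ⟂ DB]
6. C_y = -35991/19841  [D, B, C are collinear ∩ FC ⟂ DB]
   → C = (332975/39682, -35991/19841)

B = (95/6, 19/3)
C = (332975/39682, -35991/19841)
E = (25/3, -11/3)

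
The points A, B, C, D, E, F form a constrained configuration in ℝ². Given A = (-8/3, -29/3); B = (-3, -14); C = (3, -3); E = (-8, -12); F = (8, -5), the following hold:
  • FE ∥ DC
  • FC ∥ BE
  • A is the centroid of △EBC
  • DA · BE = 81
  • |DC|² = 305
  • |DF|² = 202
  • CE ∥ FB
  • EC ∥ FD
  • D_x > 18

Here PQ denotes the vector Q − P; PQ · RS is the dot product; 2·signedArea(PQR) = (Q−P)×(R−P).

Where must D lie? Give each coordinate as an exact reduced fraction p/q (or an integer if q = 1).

1. D_x = 19  [FE ∥ DC ∩ EC ∥ FD]
2. D_y = 4  [FE ∥ DC ∩ EC ∥ FD]
   → D = (19, 4)

D = (19, 4)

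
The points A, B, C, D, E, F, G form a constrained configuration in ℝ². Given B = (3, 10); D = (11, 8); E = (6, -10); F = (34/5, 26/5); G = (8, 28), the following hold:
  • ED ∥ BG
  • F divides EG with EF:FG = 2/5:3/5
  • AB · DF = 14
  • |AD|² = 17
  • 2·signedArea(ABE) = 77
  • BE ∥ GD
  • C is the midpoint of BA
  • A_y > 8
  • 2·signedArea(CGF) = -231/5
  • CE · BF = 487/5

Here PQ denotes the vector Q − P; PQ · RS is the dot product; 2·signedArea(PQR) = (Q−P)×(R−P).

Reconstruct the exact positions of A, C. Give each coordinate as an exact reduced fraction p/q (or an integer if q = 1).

1. A_x = 7  [AB · DF = 14 ∩ 2·signedArea(ABE) = 77]
2. A_y = 9  [AB · DF = 14 ∩ 2·signedArea(ABE) = 77]
   → A = (7, 9)
3. C_x = 5  [C is the midpoint of BA]
4. C_y = 19/2  [C is the midpoint of BA]
   → C = (5, 19/2)

A = (7, 9)
C = (5, 19/2)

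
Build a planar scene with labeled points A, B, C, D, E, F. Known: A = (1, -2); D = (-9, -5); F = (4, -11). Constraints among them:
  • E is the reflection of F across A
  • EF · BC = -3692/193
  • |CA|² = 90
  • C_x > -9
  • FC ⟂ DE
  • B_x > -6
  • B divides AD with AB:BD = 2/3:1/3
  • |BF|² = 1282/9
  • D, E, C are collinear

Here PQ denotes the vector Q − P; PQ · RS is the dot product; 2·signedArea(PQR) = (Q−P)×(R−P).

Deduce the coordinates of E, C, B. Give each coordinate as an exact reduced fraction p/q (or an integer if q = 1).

1. E_x = -2  [E is the reflection of F across A]
2. E_y = 7  [E is the reflection of F across A]
   → E = (-2, 7)
3. C_x = -1604/193  [D, E, C are collinear ∩ FC ⟂ DE]
4. C_y = -737/193  [D, E, C are collinear ∩ FC ⟂ DE]
   → C = (-1604/193, -737/193)
5. B_x = -17/3  [B divides AD with AB:BD = 2/3:1/3]
6. B_y = -4  [B divides AD with AB:BD = 2/3:1/3]
   → B = (-17/3, -4)

B = (-17/3, -4)
C = (-1604/193, -737/193)
E = (-2, 7)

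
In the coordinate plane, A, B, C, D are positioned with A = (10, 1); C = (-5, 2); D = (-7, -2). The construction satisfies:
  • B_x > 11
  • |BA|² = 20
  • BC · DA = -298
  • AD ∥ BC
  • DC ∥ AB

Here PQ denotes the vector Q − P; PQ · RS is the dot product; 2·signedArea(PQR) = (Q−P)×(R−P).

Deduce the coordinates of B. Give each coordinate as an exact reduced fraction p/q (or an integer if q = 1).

1. B_x = 12  [AD ∥ BC ∩ DC ∥ AB]
2. B_y = 5  [AD ∥ BC ∩ DC ∥ AB]
   → B = (12, 5)

B = (12, 5)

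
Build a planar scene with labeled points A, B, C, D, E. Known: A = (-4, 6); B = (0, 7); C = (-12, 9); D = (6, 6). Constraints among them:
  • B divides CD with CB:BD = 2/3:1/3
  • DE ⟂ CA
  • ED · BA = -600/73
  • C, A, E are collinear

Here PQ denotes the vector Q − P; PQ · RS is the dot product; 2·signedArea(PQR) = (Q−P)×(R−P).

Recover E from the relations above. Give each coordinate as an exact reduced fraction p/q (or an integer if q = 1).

E = (348/73, 198/73)

1. E_x = 348/73  [C, A, E are collinear ∩ DE ⟂ CA]
2. E_y = 198/73  [C, A, E are collinear ∩ DE ⟂ CA]
   → E = (348/73, 198/73)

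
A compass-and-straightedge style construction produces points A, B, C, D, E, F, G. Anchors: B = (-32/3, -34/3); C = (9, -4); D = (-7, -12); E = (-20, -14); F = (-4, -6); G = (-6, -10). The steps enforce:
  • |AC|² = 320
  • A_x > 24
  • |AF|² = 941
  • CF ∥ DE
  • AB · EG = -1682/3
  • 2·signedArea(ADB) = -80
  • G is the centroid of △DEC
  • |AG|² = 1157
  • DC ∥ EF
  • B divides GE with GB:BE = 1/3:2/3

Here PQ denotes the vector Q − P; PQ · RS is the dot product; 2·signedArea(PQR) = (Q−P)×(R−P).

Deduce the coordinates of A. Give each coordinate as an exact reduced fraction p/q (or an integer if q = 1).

1. A_x = 25  [2·signedArea(ADB) = -80 ∩ AB · EG = -1682/3]
2. A_y = 4  [2·signedArea(ADB) = -80 ∩ AB · EG = -1682/3]
   → A = (25, 4)

A = (25, 4)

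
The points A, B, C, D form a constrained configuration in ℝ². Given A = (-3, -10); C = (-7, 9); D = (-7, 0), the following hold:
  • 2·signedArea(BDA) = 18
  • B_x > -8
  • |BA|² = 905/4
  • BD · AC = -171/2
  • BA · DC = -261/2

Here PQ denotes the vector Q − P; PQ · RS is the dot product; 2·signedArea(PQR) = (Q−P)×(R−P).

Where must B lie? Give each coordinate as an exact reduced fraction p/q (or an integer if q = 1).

B = (-7, 9/2)

1. B_x = -7  [BA · DC = -261/2 ∩ 2·signedArea(BDA) = 18]
2. B_y = 9/2  [BA · DC = -261/2 ∩ 2·signedArea(BDA) = 18]
   → B = (-7, 9/2)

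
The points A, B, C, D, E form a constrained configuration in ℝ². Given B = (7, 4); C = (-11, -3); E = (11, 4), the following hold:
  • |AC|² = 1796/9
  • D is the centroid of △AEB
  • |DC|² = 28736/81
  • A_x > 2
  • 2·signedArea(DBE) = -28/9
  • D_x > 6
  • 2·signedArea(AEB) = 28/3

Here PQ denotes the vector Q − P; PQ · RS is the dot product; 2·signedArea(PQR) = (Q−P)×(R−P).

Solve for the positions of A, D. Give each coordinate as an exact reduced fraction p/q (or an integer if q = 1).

A = (7/3, 5/3)
D = (61/9, 29/9)

1. A_y = 5/3  [2·signedArea(AEB) = 28/3]
2. A_x = 7/3  [|AC|² = 1796/9]
   → A = (7/3, 5/3)
3. D_x = 61/9  [D is the centroid of △AEB]
4. D_y = 29/9  [D is the centroid of △AEB]
   → D = (61/9, 29/9)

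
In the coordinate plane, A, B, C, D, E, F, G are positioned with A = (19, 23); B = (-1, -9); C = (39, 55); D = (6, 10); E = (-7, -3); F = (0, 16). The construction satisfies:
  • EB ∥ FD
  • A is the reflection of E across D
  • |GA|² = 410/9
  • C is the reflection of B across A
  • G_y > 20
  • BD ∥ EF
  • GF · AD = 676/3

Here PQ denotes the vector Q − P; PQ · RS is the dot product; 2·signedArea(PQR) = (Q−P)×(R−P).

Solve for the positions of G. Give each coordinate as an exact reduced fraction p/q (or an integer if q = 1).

1. G_x = 38/3  [line 13·x + 13·y + -1300/3 = 0 ∩ |GA|² = 410/9]
2. G_y = 62/3  [line 13·x + 13·y + -1300/3 = 0 ∩ |GA|² = 410/9]
   → G = (38/3, 62/3)

G = (38/3, 62/3)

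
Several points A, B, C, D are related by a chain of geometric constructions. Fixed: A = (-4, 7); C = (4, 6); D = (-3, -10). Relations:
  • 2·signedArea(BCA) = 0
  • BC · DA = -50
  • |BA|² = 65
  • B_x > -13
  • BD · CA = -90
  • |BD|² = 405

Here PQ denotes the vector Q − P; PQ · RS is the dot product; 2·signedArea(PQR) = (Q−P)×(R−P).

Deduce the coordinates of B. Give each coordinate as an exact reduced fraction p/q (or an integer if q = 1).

B = (-12, 8)

1. B_x = -12  [2·signedArea(BCA) = 0 ∩ BD · CA = -90]
2. B_y = 8  [2·signedArea(BCA) = 0 ∩ BD · CA = -90]
   → B = (-12, 8)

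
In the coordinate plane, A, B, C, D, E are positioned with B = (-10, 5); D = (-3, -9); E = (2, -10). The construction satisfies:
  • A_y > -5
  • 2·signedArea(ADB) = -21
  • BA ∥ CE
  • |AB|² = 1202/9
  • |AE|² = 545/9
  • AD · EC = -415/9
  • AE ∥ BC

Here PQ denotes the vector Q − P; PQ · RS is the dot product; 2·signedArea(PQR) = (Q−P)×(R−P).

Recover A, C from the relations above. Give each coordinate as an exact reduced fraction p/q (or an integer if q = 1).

A = (-11/3, -14/3)
C = (-13/3, -1/3)

1. A_x = -11/3  [line -14·x + -7·y + -84 = 0 ∩ |AE|² = 545/9]
2. A_y = -14/3  [line -14·x + -7·y + -84 = 0 ∩ |AE|² = 545/9]
   → A = (-11/3, -14/3)
3. C_x = -13/3  [AD · EC = -415/9 ∩ BA ∥ CE]
4. C_y = -1/3  [AD · EC = -415/9 ∩ BA ∥ CE]
   → C = (-13/3, -1/3)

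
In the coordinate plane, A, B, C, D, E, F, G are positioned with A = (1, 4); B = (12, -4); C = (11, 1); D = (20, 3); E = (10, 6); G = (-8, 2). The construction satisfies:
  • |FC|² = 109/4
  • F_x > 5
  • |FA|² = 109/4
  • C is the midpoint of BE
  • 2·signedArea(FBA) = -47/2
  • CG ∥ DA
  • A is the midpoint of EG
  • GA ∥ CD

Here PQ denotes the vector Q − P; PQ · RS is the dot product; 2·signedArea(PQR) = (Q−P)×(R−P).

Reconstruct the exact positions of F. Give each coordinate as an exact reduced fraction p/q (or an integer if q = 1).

1. F_x = 6  [line -8·x + -11·y + 151/2 = 0 ∩ |FA|² = 109/4]
2. F_y = 5/2  [line -8·x + -11·y + 151/2 = 0 ∩ |FA|² = 109/4]
   → F = (6, 5/2)

F = (6, 5/2)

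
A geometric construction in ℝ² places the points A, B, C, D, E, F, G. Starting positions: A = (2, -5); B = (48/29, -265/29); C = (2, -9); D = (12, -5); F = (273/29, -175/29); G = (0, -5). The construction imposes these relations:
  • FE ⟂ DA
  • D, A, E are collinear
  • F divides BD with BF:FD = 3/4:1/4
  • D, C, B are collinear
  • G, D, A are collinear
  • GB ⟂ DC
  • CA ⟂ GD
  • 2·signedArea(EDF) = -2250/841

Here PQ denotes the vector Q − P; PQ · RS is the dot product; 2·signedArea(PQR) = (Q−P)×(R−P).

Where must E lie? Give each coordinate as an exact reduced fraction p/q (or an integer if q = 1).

E = (273/29, -5)

1. E_x = 273/29  [D, A, E are collinear ∩ FE ⟂ DA]
2. E_y = -5  [D, A, E are collinear ∩ FE ⟂ DA]
   → E = (273/29, -5)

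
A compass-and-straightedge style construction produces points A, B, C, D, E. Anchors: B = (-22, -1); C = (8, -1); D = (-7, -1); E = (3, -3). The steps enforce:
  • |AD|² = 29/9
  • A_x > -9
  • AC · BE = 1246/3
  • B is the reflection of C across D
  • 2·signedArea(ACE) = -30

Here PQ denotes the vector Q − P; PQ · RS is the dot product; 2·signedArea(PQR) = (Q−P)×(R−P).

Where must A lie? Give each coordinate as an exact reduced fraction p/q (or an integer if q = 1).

1. A_x = -26/3  [2·signedArea(ACE) = -30 ∩ AC · BE = 1246/3]
2. A_y = -5/3  [2·signedArea(ACE) = -30 ∩ AC · BE = 1246/3]
   → A = (-26/3, -5/3)

A = (-26/3, -5/3)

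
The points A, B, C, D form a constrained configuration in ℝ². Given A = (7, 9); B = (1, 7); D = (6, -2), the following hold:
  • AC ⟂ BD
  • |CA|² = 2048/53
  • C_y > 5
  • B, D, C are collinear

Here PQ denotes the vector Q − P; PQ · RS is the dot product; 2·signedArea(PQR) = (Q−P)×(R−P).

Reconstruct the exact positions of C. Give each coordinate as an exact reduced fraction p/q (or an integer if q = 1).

C = (83/53, 317/53)

1. C_x = 83/53  [B, D, C are collinear ∩ AC ⟂ BD]
2. C_y = 317/53  [B, D, C are collinear ∩ AC ⟂ BD]
   → C = (83/53, 317/53)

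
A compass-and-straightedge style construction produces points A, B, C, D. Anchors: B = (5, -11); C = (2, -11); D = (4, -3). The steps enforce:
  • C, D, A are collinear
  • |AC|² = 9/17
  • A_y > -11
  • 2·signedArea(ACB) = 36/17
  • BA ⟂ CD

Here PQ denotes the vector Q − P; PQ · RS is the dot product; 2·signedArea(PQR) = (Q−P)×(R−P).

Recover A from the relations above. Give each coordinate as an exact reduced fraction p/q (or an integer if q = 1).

1. A_x = 37/17  [C, D, A are collinear ∩ BA ⟂ CD]
2. A_y = -175/17  [C, D, A are collinear ∩ BA ⟂ CD]
   → A = (37/17, -175/17)

A = (37/17, -175/17)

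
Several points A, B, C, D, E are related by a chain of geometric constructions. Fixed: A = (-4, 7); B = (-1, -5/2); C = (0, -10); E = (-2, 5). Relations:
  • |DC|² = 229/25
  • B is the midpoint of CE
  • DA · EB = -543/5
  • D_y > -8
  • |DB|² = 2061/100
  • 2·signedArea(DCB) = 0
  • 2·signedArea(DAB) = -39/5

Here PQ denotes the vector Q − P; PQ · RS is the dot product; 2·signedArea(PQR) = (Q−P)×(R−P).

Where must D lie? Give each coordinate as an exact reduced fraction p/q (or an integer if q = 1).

D = (-2/5, -7)

1. D_x = -2/5  [2·signedArea(DCB) = 0 ∩ 2·signedArea(DAB) = -39/5]
2. D_y = -7  [2·signedArea(DCB) = 0 ∩ 2·signedArea(DAB) = -39/5]
   → D = (-2/5, -7)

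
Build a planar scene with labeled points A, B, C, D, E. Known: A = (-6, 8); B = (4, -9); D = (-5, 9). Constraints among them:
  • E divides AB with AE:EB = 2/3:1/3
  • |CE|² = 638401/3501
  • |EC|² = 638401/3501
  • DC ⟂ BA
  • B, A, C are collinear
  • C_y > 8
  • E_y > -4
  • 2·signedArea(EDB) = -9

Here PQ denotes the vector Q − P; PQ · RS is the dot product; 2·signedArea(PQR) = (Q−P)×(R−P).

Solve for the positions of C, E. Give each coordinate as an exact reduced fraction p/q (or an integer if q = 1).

1. C_x = -2404/389  [B, A, C are collinear ∩ DC ⟂ BA]
2. C_y = 3231/389  [B, A, C are collinear ∩ DC ⟂ BA]
   → C = (-2404/389, 3231/389)
3. E_x = 2/3  [E divides AB with AE:EB = 2/3:1/3]
4. E_y = -10/3  [E divides AB with AE:EB = 2/3:1/3]
   → E = (2/3, -10/3)

C = (-2404/389, 3231/389)
E = (2/3, -10/3)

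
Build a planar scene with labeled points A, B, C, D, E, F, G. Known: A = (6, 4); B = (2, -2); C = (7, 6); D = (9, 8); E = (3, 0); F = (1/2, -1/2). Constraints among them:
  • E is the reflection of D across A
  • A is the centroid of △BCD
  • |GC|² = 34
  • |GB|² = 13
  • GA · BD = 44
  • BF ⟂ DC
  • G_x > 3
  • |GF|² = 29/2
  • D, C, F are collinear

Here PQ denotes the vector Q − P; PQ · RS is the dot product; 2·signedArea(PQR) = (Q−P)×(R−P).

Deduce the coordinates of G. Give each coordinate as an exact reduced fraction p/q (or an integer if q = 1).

1. G_x = 4  [line -7·x + -10·y + 38 = 0 ∩ |GF|² = 29/2]
2. G_y = 1  [line -7·x + -10·y + 38 = 0 ∩ |GF|² = 29/2]
   → G = (4, 1)

G = (4, 1)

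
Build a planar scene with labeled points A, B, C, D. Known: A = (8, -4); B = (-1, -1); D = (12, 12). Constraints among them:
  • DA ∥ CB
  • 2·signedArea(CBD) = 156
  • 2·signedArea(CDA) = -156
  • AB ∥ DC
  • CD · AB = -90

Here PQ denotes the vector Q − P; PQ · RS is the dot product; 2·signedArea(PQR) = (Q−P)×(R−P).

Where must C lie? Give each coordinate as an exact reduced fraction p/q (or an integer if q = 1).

1. C_x = 3  [DA ∥ CB ∩ AB ∥ DC]
2. C_y = 15  [DA ∥ CB ∩ AB ∥ DC]
   → C = (3, 15)

C = (3, 15)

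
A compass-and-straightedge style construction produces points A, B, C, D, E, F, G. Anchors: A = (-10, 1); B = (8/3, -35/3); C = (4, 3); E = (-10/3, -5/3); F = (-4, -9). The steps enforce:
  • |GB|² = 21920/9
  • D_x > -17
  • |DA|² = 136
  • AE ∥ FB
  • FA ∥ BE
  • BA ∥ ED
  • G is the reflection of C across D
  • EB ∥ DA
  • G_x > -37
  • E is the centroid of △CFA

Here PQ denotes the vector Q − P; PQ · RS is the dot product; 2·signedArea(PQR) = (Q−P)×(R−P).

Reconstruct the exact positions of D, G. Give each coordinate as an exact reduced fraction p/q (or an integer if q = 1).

1. D_x = -16  [EB ∥ DA ∩ BA ∥ ED]
2. D_y = 11  [EB ∥ DA ∩ BA ∥ ED]
   → D = (-16, 11)
3. G_x = -36  [G is the reflection of C across D]
4. G_y = 19  [G is the reflection of C across D]
   → G = (-36, 19)

D = (-16, 11)
G = (-36, 19)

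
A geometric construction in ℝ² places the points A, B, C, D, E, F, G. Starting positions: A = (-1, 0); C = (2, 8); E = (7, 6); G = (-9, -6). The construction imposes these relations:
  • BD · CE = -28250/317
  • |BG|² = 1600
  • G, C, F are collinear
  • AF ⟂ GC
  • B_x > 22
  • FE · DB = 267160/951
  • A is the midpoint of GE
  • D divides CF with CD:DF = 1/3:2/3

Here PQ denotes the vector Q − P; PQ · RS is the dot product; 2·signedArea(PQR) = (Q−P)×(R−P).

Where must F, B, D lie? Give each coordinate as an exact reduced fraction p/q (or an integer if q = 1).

B = (23, 18)
D = (307/951, 5578/951)
F = (-961/317, 506/317)

1. F_x = -961/317  [G, C, F are collinear ∩ AF ⟂ GC]
2. F_y = 506/317  [G, C, F are collinear ∩ AF ⟂ GC]
   → F = (-961/317, 506/317)
3. D_x = 307/951  [D divides CF with CD:DF = 1/3:2/3]
4. D_y = 5578/951  [D divides CF with CD:DF = 1/3:2/3]
   → D = (307/951, 5578/951)
5. B_x = 23  [BD · CE = -28250/317 ∩ FE · DB = 267160/951]
6. B_y = 18  [BD · CE = -28250/317 ∩ FE · DB = 267160/951]
   → B = (23, 18)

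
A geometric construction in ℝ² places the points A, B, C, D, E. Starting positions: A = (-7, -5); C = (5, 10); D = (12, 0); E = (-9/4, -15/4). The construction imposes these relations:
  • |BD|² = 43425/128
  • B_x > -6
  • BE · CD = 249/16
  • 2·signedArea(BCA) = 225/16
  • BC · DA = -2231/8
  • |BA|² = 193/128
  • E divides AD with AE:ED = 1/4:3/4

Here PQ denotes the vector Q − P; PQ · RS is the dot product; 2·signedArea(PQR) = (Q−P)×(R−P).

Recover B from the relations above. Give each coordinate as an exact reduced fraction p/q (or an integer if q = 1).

B = (-93/16, -75/16)

1. B_x = -93/16  [BE · CD = 249/16 ∩ 2·signedArea(BCA) = 225/16]
2. B_y = -75/16  [BE · CD = 249/16 ∩ 2·signedArea(BCA) = 225/16]
   → B = (-93/16, -75/16)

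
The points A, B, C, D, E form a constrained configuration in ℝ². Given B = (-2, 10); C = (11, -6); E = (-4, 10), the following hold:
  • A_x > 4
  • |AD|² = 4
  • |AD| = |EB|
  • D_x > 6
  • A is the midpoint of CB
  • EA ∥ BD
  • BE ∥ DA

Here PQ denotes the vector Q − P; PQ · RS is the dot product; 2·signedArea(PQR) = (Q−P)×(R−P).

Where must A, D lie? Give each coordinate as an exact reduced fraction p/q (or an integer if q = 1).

A = (9/2, 2)
D = (13/2, 2)

1. A_x = 9/2  [A is the midpoint of CB]
2. A_y = 2  [A is the midpoint of CB]
   → A = (9/2, 2)
3. D_x = 13/2  [BE ∥ DA ∩ EA ∥ BD]
4. D_y = 2  [BE ∥ DA ∩ EA ∥ BD]
   → D = (13/2, 2)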